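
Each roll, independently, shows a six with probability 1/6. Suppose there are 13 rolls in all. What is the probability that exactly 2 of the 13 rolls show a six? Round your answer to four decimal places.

X ~ Binomial(n=13, p=0.166667).
P(X=2) = C(13,2) · p^2 · (1−p)^11
= 78 · 0.027778 · 0.13459 = 0.291607

0.2916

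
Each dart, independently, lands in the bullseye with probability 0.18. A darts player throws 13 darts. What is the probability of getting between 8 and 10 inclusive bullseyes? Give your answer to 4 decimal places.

0.0006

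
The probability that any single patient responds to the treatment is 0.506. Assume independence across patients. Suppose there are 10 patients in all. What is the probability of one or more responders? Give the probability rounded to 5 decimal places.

0.99913

P(at least one) = 1 − P(none) = 1 − (1 − 0.506)^10
= 1 − 0.0008655 = 0.9991345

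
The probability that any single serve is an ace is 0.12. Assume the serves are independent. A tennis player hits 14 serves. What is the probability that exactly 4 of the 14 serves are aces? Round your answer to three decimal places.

0.058

X ~ Binomial(n=14, p=0.12).
P(X=4) = C(14,4) · p^4 · (1−p)^10
= 1001 · 0.00020736 · 0.2785 = 0.05781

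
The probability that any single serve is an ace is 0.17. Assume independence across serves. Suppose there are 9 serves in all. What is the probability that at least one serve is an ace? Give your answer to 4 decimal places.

0.8131

P(at least one) = 1 − P(none) = 1 − (1 − 0.17)^9
= 1 − 0.186940 = 0.813060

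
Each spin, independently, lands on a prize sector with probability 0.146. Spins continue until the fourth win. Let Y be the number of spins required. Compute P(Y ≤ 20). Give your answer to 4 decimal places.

0.3329

Finishing within 20 spins ⇔ at least 4 successes in the first 20. With X ~ Binomial(20, 0.146), P(Y ≤ 20) = 1 − P(X ≤ 3).
  k=0: C(20,0)·0.146^0·0.854^20 = 0.042575
  k=1: C(20,1)·0.146^1·0.854^19 = 0.145574
  k=2: C(20,2)·0.146^2·0.854^18 = 0.236429
  k=3: C(20,3)·0.146^3·0.854^17 = 0.242520
1 − 0.667098 = 0.332902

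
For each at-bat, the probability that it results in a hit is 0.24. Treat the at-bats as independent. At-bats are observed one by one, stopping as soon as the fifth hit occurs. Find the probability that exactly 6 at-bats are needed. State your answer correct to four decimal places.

0.0030

Y = trial on which the fifth success occurs; negative binomial, r=5, p=0.24.
P(Y=6) = C(5,4) · p^5 · (1−p)^1
= 5 · 0.00079626 · 0.76 = 0.003026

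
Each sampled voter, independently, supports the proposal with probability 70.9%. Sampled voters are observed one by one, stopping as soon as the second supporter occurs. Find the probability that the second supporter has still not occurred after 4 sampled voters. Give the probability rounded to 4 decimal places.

Needing more than 4 sampled voters ⇔ fewer than 2 successes in the first 4. With X ~ Binomial(4, 0.709), P(Y > 4) = P(X ≤ 1).
  k=0: C(4,0)·0.709^0·0.291^4 = 0.007171
  k=1: C(4,1)·0.709^1·0.291^3 = 0.069885
P(X ≤ 1) = 0.077056

0.0771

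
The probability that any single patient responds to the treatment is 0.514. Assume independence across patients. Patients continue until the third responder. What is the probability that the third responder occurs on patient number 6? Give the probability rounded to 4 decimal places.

Y = trial on which the third success occurs; negative binomial, r=3, p=0.514.
P(Y=6) = C(5,2) · p^3 · (1−p)^3
= 10 · 0.1358 · 0.11479 = 0.155883

0.1559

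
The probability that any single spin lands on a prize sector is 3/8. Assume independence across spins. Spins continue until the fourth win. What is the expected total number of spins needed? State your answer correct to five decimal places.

10.66667

Y = total spins until the fourth success; negative binomial with r=4, p=0.375.
E[Y] = r / p = 4 / 0.375 = 10.6666667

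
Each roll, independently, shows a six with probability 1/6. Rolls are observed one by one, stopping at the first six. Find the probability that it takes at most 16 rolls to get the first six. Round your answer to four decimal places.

0.9459

Y = number of rolls to the first success; geometric, p = 0.166667.
P(Y ≤ 16) = 1 − (1−p)^16 = 1 − 0.054088 = 0.945912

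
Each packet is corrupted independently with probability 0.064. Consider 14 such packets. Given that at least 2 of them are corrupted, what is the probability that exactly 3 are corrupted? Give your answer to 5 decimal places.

X ~ Binomial(14, 0.064). Want P(X=3 | X≥2) = P(X=3) / P(X≥2).
P(X=3) = C(14,3)·0.064^3·0.936^11 = 0.0460973
P(X≥2) = 1 − 0.3961520 − 0.3792225 = 0.2246255
Ratio = 0.0460973 / 0.2246255 = 0.2052185

0.20522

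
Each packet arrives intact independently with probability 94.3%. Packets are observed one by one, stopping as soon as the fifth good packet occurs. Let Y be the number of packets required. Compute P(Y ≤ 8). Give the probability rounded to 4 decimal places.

Finishing within 8 packets ⇔ at least 5 successes in the first 8. With X ~ Binomial(8, 0.943), P(Y ≤ 8) = 1 − P(X ≤ 4).
  k=0: C(8,0)·0.943^0·0.057^8 = 0.000000
  k=1: C(8,1)·0.943^1·0.057^7 = 0.000000
  k=2: C(8,2)·0.943^2·0.057^6 = 0.000001
  k=3: C(8,3)·0.943^3·0.057^5 = 0.000028
  k=4: C(8,4)·0.943^4·0.057^4 = 0.000584
1 − 0.000613 = 0.999387

0.9994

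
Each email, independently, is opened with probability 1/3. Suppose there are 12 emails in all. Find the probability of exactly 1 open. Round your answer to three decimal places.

X ~ Binomial(n=12, p=0.333333).
P(X=1) = C(12,1) · p^1 · (1−p)^11
= 12 · 0.33333 · 0.011561 = 0.04624

0.046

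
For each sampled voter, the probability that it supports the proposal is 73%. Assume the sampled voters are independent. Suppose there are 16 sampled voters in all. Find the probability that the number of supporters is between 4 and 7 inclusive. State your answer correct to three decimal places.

0.013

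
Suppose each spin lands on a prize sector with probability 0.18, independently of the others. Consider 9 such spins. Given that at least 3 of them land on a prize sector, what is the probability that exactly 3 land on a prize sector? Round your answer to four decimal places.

X ~ Binomial(9, 0.18). Want P(X=3 | X≥3) = P(X=3) / P(X≥3).
P(X=3) = C(9,3)·0.18^3·0.82^6 = 0.148929
P(X≥3) = 1 − 0.167620 − 0.331151 − 0.290767 = 0.210463
Ratio = 0.148929 / 0.210463 = 0.707626

0.7076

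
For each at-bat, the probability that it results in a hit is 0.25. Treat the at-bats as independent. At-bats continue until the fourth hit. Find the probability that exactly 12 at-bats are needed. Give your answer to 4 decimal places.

Y = trial on which the fourth success occurs; negative binomial, r=4, p=0.25.
P(Y=12) = C(11,3) · p^4 · (1−p)^8
= 165 · 0.0039062 · 0.10011 = 0.064526

0.0645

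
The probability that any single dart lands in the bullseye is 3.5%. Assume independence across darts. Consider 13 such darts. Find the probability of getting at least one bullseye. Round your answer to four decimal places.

P(at least one) = 1 − P(none) = 1 − (1 − 0.035)^13
= 1 − 0.629296 = 0.370704

0.3707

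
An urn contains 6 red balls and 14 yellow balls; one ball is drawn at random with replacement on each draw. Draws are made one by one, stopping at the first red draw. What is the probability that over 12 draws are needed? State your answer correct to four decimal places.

Y = number of draws to the first success; geometric, p = 0.30.
P(Y > 12) = P(first 12 all fail) = (1−p)^12 = 0.013841

0.0138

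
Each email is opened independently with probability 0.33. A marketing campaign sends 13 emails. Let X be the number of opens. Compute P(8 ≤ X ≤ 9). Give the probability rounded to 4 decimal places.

0.0311

X ~ Binomial(13, 0.33); P(8 ≤ X ≤ 9) = Σ C(13,k) p^k (1−p)^(13−k) over k:
  k=8: C(13,8)·0.33^8·0.67^5 = 0.024438
  k=9: C(13,9)·0.33^9·0.67^4 = 0.006687
Total = 0.031125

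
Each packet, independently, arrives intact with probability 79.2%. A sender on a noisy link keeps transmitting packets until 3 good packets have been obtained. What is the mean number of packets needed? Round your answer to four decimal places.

Y = total packets until the third success; negative binomial with r=3, p=0.792.
E[Y] = r / p = 3 / 0.792 = 3.787879

3.7879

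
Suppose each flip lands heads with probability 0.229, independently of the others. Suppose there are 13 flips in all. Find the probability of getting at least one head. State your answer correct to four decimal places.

0.9660

P(at least one) = 1 − P(none) = 1 − (1 − 0.229)^13
= 1 − 0.034018 = 0.965982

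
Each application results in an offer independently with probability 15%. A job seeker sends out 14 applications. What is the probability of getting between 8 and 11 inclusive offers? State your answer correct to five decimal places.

0.00033

X ~ Binomial(14, 0.15); P(8 ≤ X ≤ 11) = Σ C(14,k) p^k (1−p)^(14−k) over k:
  k=8: C(14,8)·0.15^8·0.85^6 = 0.0002903
  k=9: C(14,9)·0.15^9·0.85^5 = 0.0000341
  k=10: C(14,10)·0.15^10·0.85^4 = 0.0000030
  k=11: C(14,11)·0.15^11·0.85^3 = 0.0000002
Total = 0.0003276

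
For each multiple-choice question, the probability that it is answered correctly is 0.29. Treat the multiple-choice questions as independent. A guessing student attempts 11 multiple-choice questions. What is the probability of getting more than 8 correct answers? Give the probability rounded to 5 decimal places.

0.00044

X ~ Binomial(11, 0.29); P(X ≥ 9) = Σ C(11,k) p^k (1−p)^(11−k) over k:
  k=9: C(11,9)·0.29^9·0.71^2 = 0.0004022
  k=10: C(11,10)·0.29^10·0.71^1 = 0.0000329
  k=11: C(11,11)·0.29^11·0.71^0 = 0.0000012
Total = 0.0004363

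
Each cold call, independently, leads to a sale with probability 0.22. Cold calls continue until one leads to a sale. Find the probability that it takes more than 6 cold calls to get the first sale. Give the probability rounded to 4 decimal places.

0.2252

Y = number of cold calls to the first success; geometric, p = 0.22.
P(Y > 6) = P(first 6 all fail) = (1−p)^6 = 0.225200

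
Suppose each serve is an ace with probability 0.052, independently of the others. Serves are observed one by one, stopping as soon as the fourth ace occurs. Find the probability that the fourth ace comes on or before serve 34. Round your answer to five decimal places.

0.09836

Finishing within 34 serves ⇔ at least 4 successes in the first 34. With X ~ Binomial(34, 0.052), P(Y ≤ 34) = 1 − P(X ≤ 3).
  k=0: C(34,0)·0.052^0·0.948^34 = 0.1627359
  k=1: C(34,1)·0.052^1·0.948^33 = 0.3034991
  k=2: C(34,2)·0.052^2·0.948^32 = 0.2746859
  k=3: C(34,3)·0.052^3·0.948^31 = 0.1607164
1 − 0.9016373 = 0.0983627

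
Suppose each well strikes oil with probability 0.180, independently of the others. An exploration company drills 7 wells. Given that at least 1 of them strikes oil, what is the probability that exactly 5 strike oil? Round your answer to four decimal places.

0.0036

X ~ Binomial(7, 0.18). Want P(X=5 | X≥1) = P(X=5) / P(X≥1).
P(X=5) = C(7,5)·0.18^5·0.82^2 = 0.002668
P(X≥1) = 1 − 0.249285 = 0.750715
Ratio = 0.002668 / 0.750715 = 0.003554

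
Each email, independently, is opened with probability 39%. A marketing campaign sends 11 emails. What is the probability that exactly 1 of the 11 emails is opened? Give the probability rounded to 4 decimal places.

0.0306

X ~ Binomial(n=11, p=0.39).
P(X=1) = C(11,1) · p^1 · (1−p)^10
= 11 · 0.39 · 0.0071334 = 0.030602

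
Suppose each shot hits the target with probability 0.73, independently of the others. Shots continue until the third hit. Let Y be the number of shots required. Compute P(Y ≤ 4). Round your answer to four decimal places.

0.7041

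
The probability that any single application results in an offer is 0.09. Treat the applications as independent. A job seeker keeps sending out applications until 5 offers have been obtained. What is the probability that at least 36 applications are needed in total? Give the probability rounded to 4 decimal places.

Needing more than 35 applications ⇔ fewer than 5 successes in the first 35. With X ~ Binomial(35, 0.09), P(Y > 35) = P(X ≤ 4).
  k=0: C(35,0)·0.09^0·0.91^35 = 0.036851
  k=1: C(35,1)·0.09^1·0.91^34 = 0.127561
  k=2: C(35,2)·0.09^2·0.91^33 = 0.214471
  k=3: C(35,3)·0.09^3·0.91^32 = 0.233325
  k=4: C(35,4)·0.09^4·0.91^31 = 0.184609
P(X ≤ 4) = 0.796817

0.7968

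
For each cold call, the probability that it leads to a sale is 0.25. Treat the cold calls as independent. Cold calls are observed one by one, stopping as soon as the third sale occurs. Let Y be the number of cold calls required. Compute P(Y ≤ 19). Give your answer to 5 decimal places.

Finishing within 19 cold calls ⇔ at least 3 successes in the first 19. With X ~ Binomial(19, 0.25), P(Y ≤ 19) = 1 − P(X ≤ 2).
  k=0: C(19,0)·0.25^0·0.75^19 = 0.0042283
  k=1: C(19,1)·0.25^1·0.75^18 = 0.0267791
  k=2: C(19,2)·0.25^2·0.75^17 = 0.0803374
1 − 0.1113448 = 0.8886552

0.88866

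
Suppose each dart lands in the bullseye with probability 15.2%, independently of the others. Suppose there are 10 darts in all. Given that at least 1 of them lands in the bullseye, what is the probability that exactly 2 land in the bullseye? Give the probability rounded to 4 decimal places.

X ~ Binomial(10, 0.152). Want P(X=2 | X≥1) = P(X=2) / P(X≥1).
P(X=2) = C(10,2)·0.152^2·0.848^8 = 0.278014
P(X≥1) = 1 − 0.192291 = 0.807709
Ratio = 0.278014 / 0.807709 = 0.344200

0.3442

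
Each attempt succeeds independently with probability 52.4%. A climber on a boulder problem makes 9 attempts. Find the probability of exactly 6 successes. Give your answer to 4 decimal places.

0.1875

X ~ Binomial(n=9, p=0.524).
P(X=6) = C(9,6) · p^6 · (1−p)^3
= 84 · 0.020701 · 0.10785 = 0.187537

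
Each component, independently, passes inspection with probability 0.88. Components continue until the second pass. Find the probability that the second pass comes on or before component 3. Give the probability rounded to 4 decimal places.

0.9603

Finishing within 3 components ⇔ at least 2 successes in the first 3. With X ~ Binomial(3, 0.88), P(Y ≤ 3) = 1 − P(X ≤ 1).
  k=0: C(3,0)·0.88^0·0.12^3 = 0.001728
  k=1: C(3,1)·0.88^1·0.12^2 = 0.038016
1 − 0.039744 = 0.960256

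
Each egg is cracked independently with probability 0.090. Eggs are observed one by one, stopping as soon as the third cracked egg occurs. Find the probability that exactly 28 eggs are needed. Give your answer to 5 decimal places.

Y = trial on which the third success occurs; negative binomial, r=3, p=0.09.
P(Y=28) = C(27,2) · p^3 · (1−p)^25
= 351 · 0.000729 · 0.094631 = 0.0242142

0.02421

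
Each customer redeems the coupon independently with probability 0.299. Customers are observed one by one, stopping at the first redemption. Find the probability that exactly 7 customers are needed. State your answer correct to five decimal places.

0.03548

Geometric (trials to first success), p = 0.299.
P(Y = 7) = (1−p)^6 · p = 0.11866 · 0.299 = 0.0354796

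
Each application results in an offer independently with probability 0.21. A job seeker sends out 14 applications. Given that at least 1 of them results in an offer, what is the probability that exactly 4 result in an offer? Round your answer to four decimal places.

0.1914

X ~ Binomial(14, 0.21). Want P(X=4 | X≥1) = P(X=4) / P(X≥1).
P(X=4) = C(14,4)·0.21^4·0.79^10 = 0.184324
P(X≥1) = 1 − 0.036879 = 0.963121
Ratio = 0.184324 / 0.963121 = 0.191382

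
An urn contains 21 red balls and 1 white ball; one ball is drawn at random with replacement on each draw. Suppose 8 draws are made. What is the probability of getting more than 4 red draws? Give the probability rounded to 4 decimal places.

0.9997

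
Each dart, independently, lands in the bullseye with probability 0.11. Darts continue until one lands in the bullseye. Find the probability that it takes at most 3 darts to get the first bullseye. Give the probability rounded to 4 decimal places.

Y = number of darts to the first success; geometric, p = 0.11.
P(Y ≤ 3) = 1 − (1−p)^3 = 1 − 0.704969 = 0.295031

0.2950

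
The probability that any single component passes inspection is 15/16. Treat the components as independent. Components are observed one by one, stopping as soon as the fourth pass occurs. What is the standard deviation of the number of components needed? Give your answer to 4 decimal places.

0.5333

Y = total components until the fourth success; negative binomial with r=4, p=0.9375.
SD(Y) = √[r(1−p)/p²] = √(0.284444) = 0.533333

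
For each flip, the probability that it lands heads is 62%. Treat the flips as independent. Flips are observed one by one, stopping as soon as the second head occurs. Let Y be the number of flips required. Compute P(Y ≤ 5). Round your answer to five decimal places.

0.92744

Finishing within 5 flips ⇔ at least 2 successes in the first 5. With X ~ Binomial(5, 0.62), P(Y ≤ 5) = 1 − P(X ≤ 1).
  k=0: C(5,0)·0.62^0·0.38^5 = 0.0079235
  k=1: C(5,1)·0.62^1·0.38^4 = 0.0646392
1 − 0.0725627 = 0.9274373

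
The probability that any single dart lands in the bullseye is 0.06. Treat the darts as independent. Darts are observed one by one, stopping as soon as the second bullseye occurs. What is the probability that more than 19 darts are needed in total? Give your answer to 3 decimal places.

0.683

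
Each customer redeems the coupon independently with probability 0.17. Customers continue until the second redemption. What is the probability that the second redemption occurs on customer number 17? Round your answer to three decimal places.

0.028

Y = trial on which the second success occurs; negative binomial, r=2, p=0.17.
P(Y=17) = C(16,1) · p^2 · (1−p)^15
= 16 · 0.0289 · 0.061118 = 0.02826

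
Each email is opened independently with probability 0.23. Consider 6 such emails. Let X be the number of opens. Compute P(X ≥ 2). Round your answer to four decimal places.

X ~ Binomial(6, 0.23); P(X ≥ 2) = Σ C(6,k) p^k (1−p)^(6−k) over k:
  k=2: C(6,2)·0.23^2·0.77^4 = 0.278939
  k=3: C(6,3)·0.23^3·0.77^3 = 0.111093
  k=4: C(6,4)·0.23^4·0.77^2 = 0.024888
  k=5: C(6,5)·0.23^5·0.77^1 = 0.002974
  k=6: C(6,6)·0.23^6·0.77^0 = 0.000148
Total = 0.418041

0.4180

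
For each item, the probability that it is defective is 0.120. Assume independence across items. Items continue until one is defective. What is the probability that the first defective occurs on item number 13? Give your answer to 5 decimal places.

Geometric (trials to first success), p = 0.12.
P(Y = 13) = (1−p)^12 · p = 0.21567 · 0.12 = 0.0258805

0.02588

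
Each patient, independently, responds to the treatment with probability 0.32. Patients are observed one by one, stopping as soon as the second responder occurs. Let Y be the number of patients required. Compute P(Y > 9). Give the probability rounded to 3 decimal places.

0.163

Needing more than 9 patients ⇔ fewer than 2 successes in the first 9. With X ~ Binomial(9, 0.32), P(Y > 9) = P(X ≤ 1).
  k=0: C(9,0)·0.32^0·0.68^9 = 0.03109
  k=1: C(9,1)·0.32^1·0.68^8 = 0.13166
P(X ≤ 1) = 0.16275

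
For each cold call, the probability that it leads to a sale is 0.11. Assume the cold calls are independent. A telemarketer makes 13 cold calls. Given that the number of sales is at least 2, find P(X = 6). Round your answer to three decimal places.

0.003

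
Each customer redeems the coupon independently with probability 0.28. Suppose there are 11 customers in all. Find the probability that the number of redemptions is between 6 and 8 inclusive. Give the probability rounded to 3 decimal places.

X ~ Binomial(11, 0.28); P(6 ≤ X ≤ 8) = Σ C(11,k) p^k (1−p)^(11−k) over k:
  k=6: C(11,6)·0.28^6·0.72^5 = 0.04308
  k=7: C(11,7)·0.28^7·0.72^4 = 0.01197
  k=8: C(11,8)·0.28^8·0.72^3 = 0.00233
Total = 0.05737

0.057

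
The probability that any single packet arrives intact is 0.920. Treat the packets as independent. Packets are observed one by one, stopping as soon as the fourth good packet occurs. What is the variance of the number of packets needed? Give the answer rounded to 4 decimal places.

0.3781

Y = total packets until the fourth success; negative binomial with r=4, p=0.92.
Var(Y) = r(1−p)/p² = 4·0.08 / 0.92² = 0.378072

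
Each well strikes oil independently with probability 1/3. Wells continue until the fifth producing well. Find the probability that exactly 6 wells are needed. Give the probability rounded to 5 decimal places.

Y = trial on which the fifth success occurs; negative binomial, r=5, p=0.333333.
P(Y=6) = C(5,4) · p^5 · (1−p)^1
= 5 · 0.0041152 · 0.66667 = 0.0137174

0.01372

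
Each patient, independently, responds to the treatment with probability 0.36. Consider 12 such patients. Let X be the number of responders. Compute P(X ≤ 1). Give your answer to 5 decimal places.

X ~ Binomial(12, 0.36); P(X ≤ 1) = Σ C(12,k) p^k (1−p)^(12−k) over k:
  k=0: C(12,0)·0.36^0·0.64^12 = 0.0047224
  k=1: C(12,1)·0.36^1·0.64^11 = 0.0318760
Total = 0.0365983

0.03660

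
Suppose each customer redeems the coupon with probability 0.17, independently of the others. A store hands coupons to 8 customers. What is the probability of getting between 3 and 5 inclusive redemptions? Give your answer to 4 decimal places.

X ~ Binomial(8, 0.17); P(3 ≤ X ≤ 5) = Σ C(8,k) p^k (1−p)^(8−k) over k:
  k=3: C(8,3)·0.17^3·0.83^5 = 0.108374
  k=4: C(8,4)·0.17^4·0.83^4 = 0.027746
  k=5: C(8,5)·0.17^5·0.83^3 = 0.004546
Total = 0.140667

0.1407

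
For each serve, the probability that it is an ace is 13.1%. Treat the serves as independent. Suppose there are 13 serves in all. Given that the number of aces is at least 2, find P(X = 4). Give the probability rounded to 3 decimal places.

0.114

X ~ Binomial(13, 0.131). Want P(X=4 | X≥2) = P(X=4) / P(X≥2).
P(X=4) = C(13,4)·0.131^4·0.869^9 = 0.05951
P(X≥2) = 1 − 0.16116 − 0.31583 = 0.52301
Ratio = 0.05951 / 0.52301 = 0.11378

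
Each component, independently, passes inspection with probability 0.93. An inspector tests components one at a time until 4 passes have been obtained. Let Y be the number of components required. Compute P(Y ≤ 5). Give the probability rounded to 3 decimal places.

0.958

Finishing within 5 components ⇔ at least 4 successes in the first 5. With X ~ Binomial(5, 0.93), P(Y ≤ 5) = 1 − P(X ≤ 3).
  k=0: C(5,0)·0.93^0·0.07^5 = 0.00000
  k=1: C(5,1)·0.93^1·0.07^4 = 0.00011
  k=2: C(5,2)·0.93^2·0.07^3 = 0.00297
  k=3: C(5,3)·0.93^3·0.07^2 = 0.03941
1 − 0.04249 = 0.95751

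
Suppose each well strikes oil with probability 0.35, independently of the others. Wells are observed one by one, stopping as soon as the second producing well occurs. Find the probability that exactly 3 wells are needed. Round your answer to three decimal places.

Y = trial on which the second success occurs; negative binomial, r=2, p=0.35.
P(Y=3) = C(2,1) · p^2 · (1−p)^1
= 2 · 0.1225 · 0.65 = 0.15925

0.159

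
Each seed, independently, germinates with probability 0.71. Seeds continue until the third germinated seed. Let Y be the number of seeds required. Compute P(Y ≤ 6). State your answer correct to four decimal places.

0.9372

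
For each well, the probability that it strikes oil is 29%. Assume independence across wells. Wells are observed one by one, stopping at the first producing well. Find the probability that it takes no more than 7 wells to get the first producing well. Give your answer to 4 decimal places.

0.9090

Y = number of wells to the first success; geometric, p = 0.29.
P(Y ≤ 7) = 1 − (1−p)^7 = 1 − 0.090951 = 0.909049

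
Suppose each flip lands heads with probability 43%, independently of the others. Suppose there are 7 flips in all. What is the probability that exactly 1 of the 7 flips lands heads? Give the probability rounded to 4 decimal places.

X ~ Binomial(n=7, p=0.43).
P(X=1) = C(7,1) · p^1 · (1−p)^6
= 7 · 0.43 · 0.034296 = 0.103232

0.1032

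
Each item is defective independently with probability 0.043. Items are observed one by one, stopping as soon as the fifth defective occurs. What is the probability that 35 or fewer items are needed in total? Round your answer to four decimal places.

Finishing within 35 items ⇔ at least 5 successes in the first 35. With X ~ Binomial(35, 0.043), P(Y ≤ 35) = 1 − P(X ≤ 4).
  k=0: C(35,0)·0.043^0·0.957^35 = 0.214742
  k=1: C(35,1)·0.043^1·0.957^34 = 0.337709
  k=2: C(35,2)·0.043^2·0.957^33 = 0.257957
  k=3: C(35,3)·0.043^3·0.957^32 = 0.127496
  k=4: C(35,4)·0.043^4·0.957^31 = 0.045829
1 − 0.983734 = 0.016266

0.0163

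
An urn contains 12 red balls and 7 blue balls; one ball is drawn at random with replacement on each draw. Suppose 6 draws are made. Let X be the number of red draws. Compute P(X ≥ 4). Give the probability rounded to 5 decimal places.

0.60957

X ~ Binomial(6, 0.631579); P(X ≥ 4) = Σ C(6,k) p^k (1−p)^(6−k) over k:
  k=4: C(6,4)·0.631579^4·0.368421^2 = 0.3239595
  k=5: C(6,5)·0.631579^5·0.368421^1 = 0.2221437
  k=6: C(6,6)·0.631579^6·0.368421^0 = 0.0634696
Total = 0.6095728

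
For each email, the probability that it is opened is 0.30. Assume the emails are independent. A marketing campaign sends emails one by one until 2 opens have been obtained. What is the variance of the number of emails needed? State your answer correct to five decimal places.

15.55556

Y = total emails until the second success; negative binomial with r=2, p=0.30.
Var(Y) = r(1−p)/p² = 2·0.70 / 0.30² = 15.5555556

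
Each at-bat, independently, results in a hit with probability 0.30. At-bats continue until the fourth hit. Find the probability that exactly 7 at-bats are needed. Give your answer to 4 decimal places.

Y = trial on which the fourth success occurs; negative binomial, r=4, p=0.30.
P(Y=7) = C(6,3) · p^4 · (1−p)^3
= 20 · 0.0081 · 0.343 = 0.055566

0.0556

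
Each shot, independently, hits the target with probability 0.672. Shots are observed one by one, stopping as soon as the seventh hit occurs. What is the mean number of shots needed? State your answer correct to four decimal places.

10.4167

Y = total shots until the seventh success; negative binomial with r=7, p=0.672.
E[Y] = r / p = 7 / 0.672 = 10.416667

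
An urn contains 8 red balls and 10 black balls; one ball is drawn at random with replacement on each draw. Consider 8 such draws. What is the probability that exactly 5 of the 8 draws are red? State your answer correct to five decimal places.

0.16652

X ~ Binomial(n=8, p=0.444444).
P(X=5) = C(8,5) · p^5 · (1−p)^3
= 56 · 0.017342 · 0.17147 = 0.1665167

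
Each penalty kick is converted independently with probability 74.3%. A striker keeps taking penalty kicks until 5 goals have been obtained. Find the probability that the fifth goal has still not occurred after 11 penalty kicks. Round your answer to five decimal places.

0.00889

Needing more than 11 penalty kicks ⇔ fewer than 5 successes in the first 11. With X ~ Binomial(11, 0.743), P(Y > 11) = P(X ≤ 4).
  k=0: C(11,0)·0.743^0·0.257^11 = 0.0000003
  k=1: C(11,1)·0.743^1·0.257^10 = 0.0000103
  k=2: C(11,2)·0.743^2·0.257^9 = 0.0001485
  k=3: C(11,3)·0.743^3·0.257^8 = 0.0012880
  k=4: C(11,4)·0.743^4·0.257^7 = 0.0074473
P(X ≤ 4) = 0.0088944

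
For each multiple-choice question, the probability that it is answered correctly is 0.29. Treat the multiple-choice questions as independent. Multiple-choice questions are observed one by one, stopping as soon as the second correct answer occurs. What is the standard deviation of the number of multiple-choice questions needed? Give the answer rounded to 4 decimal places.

Y = total multiple-choice questions until the second success; negative binomial with r=2, p=0.29.
SD(Y) = √[r(1−p)/p²] = √(16.884661) = 4.109095

4.1091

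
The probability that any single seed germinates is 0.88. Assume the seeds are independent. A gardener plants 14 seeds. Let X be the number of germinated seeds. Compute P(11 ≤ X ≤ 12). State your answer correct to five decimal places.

0.43677

X ~ Binomial(14, 0.88); P(11 ≤ X ≤ 12) = Σ C(14,k) p^k (1−p)^(14−k) over k:
  k=11: C(14,11)·0.88^11·0.12^3 = 0.1541539
  k=12: C(14,12)·0.88^12·0.12^2 = 0.2826155
Total = 0.4367694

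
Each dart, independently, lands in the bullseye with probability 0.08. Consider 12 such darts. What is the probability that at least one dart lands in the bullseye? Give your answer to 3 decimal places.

P(at least one) = 1 − P(none) = 1 − (1 − 0.08)^12
= 1 − 0.36767 = 0.63233

0.632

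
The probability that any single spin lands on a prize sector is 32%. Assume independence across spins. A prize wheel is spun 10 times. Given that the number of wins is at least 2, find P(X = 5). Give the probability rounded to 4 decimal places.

0.1398

X ~ Binomial(10, 0.32). Want P(X=5 | X≥2) = P(X=5) / P(X≥2).
P(X=5) = C(10,5)·0.32^5·0.68^5 = 0.122941
P(X≥2) = 1 − 0.021139 − 0.099479 = 0.879382
Ratio = 0.122941 / 0.879382 = 0.139803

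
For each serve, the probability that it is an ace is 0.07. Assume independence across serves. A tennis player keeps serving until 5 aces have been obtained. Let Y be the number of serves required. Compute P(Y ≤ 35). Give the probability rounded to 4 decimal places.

Finishing within 35 serves ⇔ at least 5 successes in the first 35. With X ~ Binomial(35, 0.07), P(Y ≤ 35) = 1 − P(X ≤ 4).
  k=0: C(35,0)·0.07^0·0.93^35 = 0.078868
  k=1: C(35,1)·0.07^1·0.93^34 = 0.207772
  k=2: C(35,2)·0.07^2·0.93^33 = 0.265858
  k=3: C(35,3)·0.07^3·0.93^32 = 0.220119
  k=4: C(35,4)·0.07^4·0.93^31 = 0.132545
1 − 0.905163 = 0.094837

0.0948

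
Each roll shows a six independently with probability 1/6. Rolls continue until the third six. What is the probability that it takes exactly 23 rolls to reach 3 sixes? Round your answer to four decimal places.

Y = trial on which the third success occurs; negative binomial, r=3, p=0.166667.
P(Y=23) = C(22,2) · p^3 · (1−p)^20
= 231 · 0.0046296 · 0.026084 = 0.027895

0.0279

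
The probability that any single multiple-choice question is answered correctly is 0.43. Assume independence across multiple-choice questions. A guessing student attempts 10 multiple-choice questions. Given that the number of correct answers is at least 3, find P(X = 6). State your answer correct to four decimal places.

X ~ Binomial(10, 0.43). Want P(X=6 | X≥3) = P(X=6) / P(X≥3).
P(X=6) = C(10,6)·0.43^6·0.57^4 = 0.140129
P(X≥3) = 1 − 0.003620 − 0.027311 − 0.092715 = 0.876354
Ratio = 0.140129 / 0.876354 = 0.159901

0.1599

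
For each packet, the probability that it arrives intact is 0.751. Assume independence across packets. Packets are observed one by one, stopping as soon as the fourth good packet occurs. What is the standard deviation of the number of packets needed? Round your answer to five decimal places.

1.32889

Y = total packets until the fourth success; negative binomial with r=4, p=0.751.
SD(Y) = √[r(1−p)/p²] = √(1.7659543) = 1.3288921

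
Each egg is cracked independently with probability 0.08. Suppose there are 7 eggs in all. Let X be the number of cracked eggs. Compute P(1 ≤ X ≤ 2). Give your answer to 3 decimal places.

X ~ Binomial(7, 0.08); P(1 ≤ X ≤ 2) = Σ C(7,k) p^k (1−p)^(7−k) over k:
  k=1: C(7,1)·0.08^1·0.92^6 = 0.33956
  k=2: C(7,2)·0.08^2·0.92^5 = 0.08858
Total = 0.42814

0.428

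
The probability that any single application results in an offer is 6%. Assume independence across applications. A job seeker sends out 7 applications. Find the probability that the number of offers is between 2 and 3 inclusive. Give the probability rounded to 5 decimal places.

X ~ Binomial(7, 0.06); P(2 ≤ X ≤ 3) = Σ C(7,k) p^k (1−p)^(7−k) over k:
  k=2: C(7,2)·0.06^2·0.94^5 = 0.0554831
  k=3: C(7,3)·0.06^3·0.94^4 = 0.0059025
Total = 0.0613856

0.06139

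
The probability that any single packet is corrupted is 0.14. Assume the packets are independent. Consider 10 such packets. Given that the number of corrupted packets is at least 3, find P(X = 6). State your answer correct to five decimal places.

0.00560

X ~ Binomial(10, 0.14). Want P(X=6 | X≥3) = P(X=6) / P(X≥3).
P(X=6) = C(10,6)·0.14^6·0.86^4 = 0.0008649
P(X≥3) = 1 − 0.2213016 − 0.3602584 − 0.2639102 = 0.1545298
Ratio = 0.0008649 / 0.1545298 = 0.0055972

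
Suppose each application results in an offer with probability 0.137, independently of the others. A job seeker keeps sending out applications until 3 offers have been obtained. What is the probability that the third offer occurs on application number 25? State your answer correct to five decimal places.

0.02775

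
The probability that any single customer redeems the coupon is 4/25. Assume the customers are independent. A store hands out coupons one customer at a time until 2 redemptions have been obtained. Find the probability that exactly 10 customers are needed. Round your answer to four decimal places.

0.0571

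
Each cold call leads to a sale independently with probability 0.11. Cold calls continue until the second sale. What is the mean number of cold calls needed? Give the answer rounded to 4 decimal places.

Y = total cold calls until the second success; negative binomial with r=2, p=0.11.
E[Y] = r / p = 2 / 0.11 = 18.181818

18.1818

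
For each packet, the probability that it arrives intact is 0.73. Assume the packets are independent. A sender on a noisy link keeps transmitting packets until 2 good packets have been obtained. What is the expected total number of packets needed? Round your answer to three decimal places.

Y = total packets until the second success; negative binomial with r=2, p=0.73.
E[Y] = r / p = 2 / 0.73 = 2.73973

2.740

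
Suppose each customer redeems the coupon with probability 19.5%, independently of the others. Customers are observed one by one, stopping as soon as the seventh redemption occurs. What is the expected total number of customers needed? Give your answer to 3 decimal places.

35.897

Y = total customers until the seventh success; negative binomial with r=7, p=0.195.
E[Y] = r / p = 7 / 0.195 = 35.89744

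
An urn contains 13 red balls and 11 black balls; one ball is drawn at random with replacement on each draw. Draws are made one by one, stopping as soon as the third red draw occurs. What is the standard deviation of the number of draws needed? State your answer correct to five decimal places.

2.16481

Y = total draws until the third success; negative binomial with r=3, p=0.541667.
SD(Y) = √[r(1−p)/p²] = √(4.6863905) = 2.1648073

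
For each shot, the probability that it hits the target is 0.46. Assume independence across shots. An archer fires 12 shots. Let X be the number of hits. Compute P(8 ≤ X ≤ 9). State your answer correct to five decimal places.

X ~ Binomial(12, 0.46); P(8 ≤ X ≤ 9) = Σ C(12,k) p^k (1−p)^(12−k) over k:
  k=8: C(12,8)·0.46^8·0.54^4 = 0.0843807
  k=9: C(12,9)·0.46^9·0.54^3 = 0.0319466
Total = 0.1163272

0.11633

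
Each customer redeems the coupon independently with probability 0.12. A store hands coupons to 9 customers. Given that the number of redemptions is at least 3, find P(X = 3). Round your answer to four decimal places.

0.8096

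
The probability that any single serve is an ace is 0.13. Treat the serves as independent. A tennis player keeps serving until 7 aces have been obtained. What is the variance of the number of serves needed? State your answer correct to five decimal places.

360.35503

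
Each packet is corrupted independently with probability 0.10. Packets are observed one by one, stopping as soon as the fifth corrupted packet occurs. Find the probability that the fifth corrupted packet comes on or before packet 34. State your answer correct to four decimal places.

0.2496

Finishing within 34 packets ⇔ at least 5 successes in the first 34. With X ~ Binomial(34, 0.10), P(Y ≤ 34) = 1 − P(X ≤ 4).
  k=0: C(34,0)·0.10^0·0.90^34 = 0.027813
  k=1: C(34,1)·0.10^1·0.90^33 = 0.105071
  k=2: C(34,2)·0.10^2·0.90^32 = 0.192630
  k=3: C(34,3)·0.10^3·0.90^31 = 0.228302
  k=4: C(34,4)·0.10^4·0.90^30 = 0.196593
1 − 0.750408 = 0.249592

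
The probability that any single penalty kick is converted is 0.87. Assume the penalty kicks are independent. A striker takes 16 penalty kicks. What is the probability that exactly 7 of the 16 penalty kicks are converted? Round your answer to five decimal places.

X ~ Binomial(n=16, p=0.87).
P(X=7) = C(16,7) · p^7 · (1−p)^9
= 11440 · 0.37725 · 1.0604e-08 = 0.0000458

0.00005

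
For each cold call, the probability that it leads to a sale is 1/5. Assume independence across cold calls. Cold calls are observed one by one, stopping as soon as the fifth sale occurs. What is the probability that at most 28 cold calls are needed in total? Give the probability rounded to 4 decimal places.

Finishing within 28 cold calls ⇔ at least 5 successes in the first 28. With X ~ Binomial(28, 0.20), P(Y ≤ 28) = 1 − P(X ≤ 4).
  k=0: C(28,0)·0.20^0·0.80^28 = 0.001934
  k=1: C(28,1)·0.20^1·0.80^27 = 0.013540
  k=2: C(28,2)·0.20^2·0.80^26 = 0.045697
  k=3: C(28,3)·0.20^3·0.80^25 = 0.099011
  k=4: C(28,4)·0.20^4·0.80^24 = 0.154705
1 − 0.314887 = 0.685113

0.6851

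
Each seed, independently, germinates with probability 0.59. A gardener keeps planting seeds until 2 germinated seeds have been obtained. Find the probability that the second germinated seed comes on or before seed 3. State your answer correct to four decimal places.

0.6335

Finishing within 3 seeds ⇔ at least 2 successes in the first 3. With X ~ Binomial(3, 0.59), P(Y ≤ 3) = 1 − P(X ≤ 1).
  k=0: C(3,0)·0.59^0·0.41^3 = 0.068921
  k=1: C(3,1)·0.59^1·0.41^2 = 0.297537
1 − 0.366458 = 0.633542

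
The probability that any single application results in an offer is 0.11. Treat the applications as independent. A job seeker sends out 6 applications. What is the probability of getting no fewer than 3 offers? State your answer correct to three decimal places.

X ~ Binomial(6, 0.11); P(X ≥ 3) = Σ C(6,k) p^k (1−p)^(6−k) over k:
  k=3: C(6,3)·0.11^3·0.89^3 = 0.01877
  k=4: C(6,4)·0.11^4·0.89^2 = 0.00174
  k=5: C(6,5)·0.11^5·0.89^1 = 0.00009
  k=6: C(6,6)·0.11^6·0.89^0 = 0.00000
Total = 0.02059

0.021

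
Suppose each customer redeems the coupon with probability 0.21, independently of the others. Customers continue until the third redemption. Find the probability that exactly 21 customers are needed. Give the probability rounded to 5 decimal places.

0.02528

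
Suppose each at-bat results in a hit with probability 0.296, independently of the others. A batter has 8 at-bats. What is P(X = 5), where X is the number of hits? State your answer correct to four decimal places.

0.0444

X ~ Binomial(n=8, p=0.296).
P(X=5) = C(8,5) · p^5 · (1−p)^3
= 56 · 0.0022723 · 0.34891 = 0.044398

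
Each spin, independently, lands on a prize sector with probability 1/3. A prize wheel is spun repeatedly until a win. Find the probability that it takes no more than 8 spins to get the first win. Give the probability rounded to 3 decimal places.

Y = number of spins to the first success; geometric, p = 0.333333.
P(Y ≤ 8) = 1 − (1−p)^8 = 1 − 0.03902 = 0.96098

0.961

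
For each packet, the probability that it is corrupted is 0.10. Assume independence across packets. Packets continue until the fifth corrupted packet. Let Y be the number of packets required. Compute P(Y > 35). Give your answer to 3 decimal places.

0.731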